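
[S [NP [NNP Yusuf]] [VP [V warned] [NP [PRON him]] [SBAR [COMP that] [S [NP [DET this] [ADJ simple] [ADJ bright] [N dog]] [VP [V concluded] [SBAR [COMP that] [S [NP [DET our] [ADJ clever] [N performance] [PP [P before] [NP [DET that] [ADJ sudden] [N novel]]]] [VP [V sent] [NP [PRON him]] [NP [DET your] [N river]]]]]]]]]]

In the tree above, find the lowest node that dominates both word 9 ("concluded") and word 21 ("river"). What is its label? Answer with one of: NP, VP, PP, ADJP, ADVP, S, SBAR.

VP

Word 9 lies under S → VP → SBAR → S → VP → V; word 21 lies under S → VP → SBAR → S → VP → SBAR → S → VP → NP → N. The lowest shared node is the VP.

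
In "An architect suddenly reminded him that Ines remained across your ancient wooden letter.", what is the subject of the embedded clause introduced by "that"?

Ines

"Ines" is the NP that combines with the VP headed by "remained" to form the embedded clause introduced by "that" — the subject.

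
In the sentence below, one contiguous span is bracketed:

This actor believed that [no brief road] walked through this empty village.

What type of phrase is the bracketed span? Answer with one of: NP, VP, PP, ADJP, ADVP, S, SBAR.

The span is built around the noun "road" — a noun phrase (NP).

NP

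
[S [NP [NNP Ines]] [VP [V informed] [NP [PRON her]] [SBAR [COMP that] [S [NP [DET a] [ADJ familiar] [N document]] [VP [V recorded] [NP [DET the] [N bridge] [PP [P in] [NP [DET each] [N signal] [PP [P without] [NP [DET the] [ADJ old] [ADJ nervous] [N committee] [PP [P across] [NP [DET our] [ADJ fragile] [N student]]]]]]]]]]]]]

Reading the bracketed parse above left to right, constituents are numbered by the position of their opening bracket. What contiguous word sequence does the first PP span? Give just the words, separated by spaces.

in each signal without the old nervous committee across our fragile student

Opening `[PP` markers occur at word positions 11, 14, 19; the first of these opens the constituent [PP in each signal without the old nervous committee across our fragile student].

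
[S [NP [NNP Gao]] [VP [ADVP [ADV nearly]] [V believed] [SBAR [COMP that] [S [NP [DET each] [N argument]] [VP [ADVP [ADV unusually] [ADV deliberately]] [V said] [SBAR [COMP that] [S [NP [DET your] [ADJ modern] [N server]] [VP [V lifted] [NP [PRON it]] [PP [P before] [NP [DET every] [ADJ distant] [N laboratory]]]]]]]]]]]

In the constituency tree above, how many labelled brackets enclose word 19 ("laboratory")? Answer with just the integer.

Counting open brackets not yet closed at "laboratory": [S [VP [SBAR [S [VP [SBAR [S [VP [PP [NP [N = 11.

11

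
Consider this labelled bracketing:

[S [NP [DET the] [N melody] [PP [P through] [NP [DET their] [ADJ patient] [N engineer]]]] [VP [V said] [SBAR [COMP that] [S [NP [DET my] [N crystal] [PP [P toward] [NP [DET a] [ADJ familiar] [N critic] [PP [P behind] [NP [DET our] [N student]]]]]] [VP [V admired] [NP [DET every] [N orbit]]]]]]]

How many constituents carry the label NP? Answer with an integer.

The NP constituents are: [NP the melody through their patient engineer]; [NP their patient engineer]; [NP my crystal toward a familiar critic behind our student]; [NP a familiar critic behind our student]; [NP our student]; [NP every orbit]. Total: 6.

6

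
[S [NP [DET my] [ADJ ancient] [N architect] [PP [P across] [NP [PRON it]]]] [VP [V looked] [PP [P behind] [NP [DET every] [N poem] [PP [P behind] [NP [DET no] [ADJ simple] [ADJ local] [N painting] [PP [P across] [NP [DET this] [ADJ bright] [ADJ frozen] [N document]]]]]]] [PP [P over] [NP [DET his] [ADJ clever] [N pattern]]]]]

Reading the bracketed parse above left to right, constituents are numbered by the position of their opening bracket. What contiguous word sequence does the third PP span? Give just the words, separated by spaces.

The PP opening brackets appear, in order, over: "across it"; "behind every poem behind no simple local painting across this bright frozen document"; "behind no simple local painting across this bright frozen document"; "across this bright frozen document"; "over his clever pattern". The third one spans "behind no simple local painting across this bright frozen document".

behind no simple local painting across this bright frozen document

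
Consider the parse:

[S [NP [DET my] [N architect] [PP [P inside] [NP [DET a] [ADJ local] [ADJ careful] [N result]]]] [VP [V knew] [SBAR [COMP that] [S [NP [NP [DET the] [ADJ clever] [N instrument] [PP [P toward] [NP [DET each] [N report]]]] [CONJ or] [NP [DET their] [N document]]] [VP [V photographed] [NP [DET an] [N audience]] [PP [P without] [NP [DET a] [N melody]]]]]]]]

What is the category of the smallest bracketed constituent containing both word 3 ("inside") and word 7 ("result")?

PP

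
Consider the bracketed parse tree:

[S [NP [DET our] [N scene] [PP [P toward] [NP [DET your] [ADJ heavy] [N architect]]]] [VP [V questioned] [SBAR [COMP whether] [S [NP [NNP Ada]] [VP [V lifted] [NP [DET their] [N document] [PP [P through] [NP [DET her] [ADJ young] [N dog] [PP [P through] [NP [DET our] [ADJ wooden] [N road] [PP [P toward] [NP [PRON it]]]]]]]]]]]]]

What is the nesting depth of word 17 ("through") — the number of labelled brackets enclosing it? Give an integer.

10

Counting open brackets not yet closed at "through": [S [VP [SBAR [S [VP [NP [PP [NP [PP [P = 10.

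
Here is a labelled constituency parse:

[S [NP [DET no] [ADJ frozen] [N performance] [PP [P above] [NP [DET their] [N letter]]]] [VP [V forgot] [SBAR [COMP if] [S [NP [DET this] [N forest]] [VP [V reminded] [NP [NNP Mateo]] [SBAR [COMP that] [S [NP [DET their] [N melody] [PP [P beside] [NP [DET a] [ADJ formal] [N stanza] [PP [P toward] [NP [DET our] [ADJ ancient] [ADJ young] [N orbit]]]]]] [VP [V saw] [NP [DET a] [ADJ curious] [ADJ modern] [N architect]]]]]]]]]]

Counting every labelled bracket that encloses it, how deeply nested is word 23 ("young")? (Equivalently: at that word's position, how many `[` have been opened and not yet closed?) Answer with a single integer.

13

Path from the root down to the word: S → VP → SBAR → S → VP → SBAR → S → NP → PP → NP → PP → NP → ADJ. That is 13 enclosing brackets.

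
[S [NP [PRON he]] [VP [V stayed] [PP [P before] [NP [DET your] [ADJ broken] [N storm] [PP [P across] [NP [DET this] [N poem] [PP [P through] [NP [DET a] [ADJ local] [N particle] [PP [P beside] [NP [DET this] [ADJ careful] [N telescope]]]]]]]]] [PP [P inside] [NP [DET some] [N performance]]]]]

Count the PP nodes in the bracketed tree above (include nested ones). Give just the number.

5

Scanning left to right, an opening `[PP` appears at word positions 3, 7, 10, 14, 18 — 5 in total.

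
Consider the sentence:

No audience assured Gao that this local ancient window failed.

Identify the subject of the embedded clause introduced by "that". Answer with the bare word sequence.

this local ancient window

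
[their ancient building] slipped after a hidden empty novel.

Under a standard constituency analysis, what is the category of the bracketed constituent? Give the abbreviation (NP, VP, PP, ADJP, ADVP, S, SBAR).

NP

"building" is the head of the bracketed span, so the span is a noun phrase: NP.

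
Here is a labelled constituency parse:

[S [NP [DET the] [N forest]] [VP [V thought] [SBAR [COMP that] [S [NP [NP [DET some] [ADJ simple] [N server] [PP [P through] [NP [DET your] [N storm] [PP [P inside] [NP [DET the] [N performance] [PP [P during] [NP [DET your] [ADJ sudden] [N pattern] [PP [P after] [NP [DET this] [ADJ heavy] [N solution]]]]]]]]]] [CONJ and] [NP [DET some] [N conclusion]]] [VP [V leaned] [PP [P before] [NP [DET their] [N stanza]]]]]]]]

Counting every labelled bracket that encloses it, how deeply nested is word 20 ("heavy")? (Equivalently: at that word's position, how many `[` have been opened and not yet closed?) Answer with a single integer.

Counting open brackets not yet closed at "heavy": [S [VP [SBAR [S [NP [NP [PP [NP [PP [NP [PP [NP [PP [NP [ADJ = 15.

15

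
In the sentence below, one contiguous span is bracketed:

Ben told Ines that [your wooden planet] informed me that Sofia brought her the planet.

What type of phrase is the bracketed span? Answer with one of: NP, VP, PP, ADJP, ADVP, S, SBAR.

NP

The bracketed span "your wooden planet" is headed by "planet", making it a noun phrase (NP).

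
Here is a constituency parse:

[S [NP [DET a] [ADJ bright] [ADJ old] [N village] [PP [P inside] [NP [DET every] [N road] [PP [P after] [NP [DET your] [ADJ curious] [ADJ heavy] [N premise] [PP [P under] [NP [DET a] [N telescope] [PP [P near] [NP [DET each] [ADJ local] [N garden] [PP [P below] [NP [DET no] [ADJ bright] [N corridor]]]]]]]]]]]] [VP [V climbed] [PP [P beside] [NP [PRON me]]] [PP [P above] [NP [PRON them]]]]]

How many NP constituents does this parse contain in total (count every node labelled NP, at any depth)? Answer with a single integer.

8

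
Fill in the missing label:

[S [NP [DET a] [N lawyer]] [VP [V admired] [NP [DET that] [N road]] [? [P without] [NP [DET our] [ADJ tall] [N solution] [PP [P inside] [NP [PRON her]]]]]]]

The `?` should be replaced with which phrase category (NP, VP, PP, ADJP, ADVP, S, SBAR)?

PP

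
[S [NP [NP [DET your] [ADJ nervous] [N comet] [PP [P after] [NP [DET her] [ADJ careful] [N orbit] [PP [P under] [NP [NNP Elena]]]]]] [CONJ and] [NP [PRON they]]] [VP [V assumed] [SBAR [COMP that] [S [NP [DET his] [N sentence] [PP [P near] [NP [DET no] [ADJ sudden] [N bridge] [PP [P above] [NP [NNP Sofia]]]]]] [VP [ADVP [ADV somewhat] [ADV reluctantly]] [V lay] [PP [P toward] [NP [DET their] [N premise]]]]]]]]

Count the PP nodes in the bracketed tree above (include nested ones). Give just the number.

5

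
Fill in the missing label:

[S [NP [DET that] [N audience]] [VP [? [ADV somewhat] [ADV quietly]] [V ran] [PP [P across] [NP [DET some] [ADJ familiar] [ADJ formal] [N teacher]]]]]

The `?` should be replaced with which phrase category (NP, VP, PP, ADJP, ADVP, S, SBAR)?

ADVP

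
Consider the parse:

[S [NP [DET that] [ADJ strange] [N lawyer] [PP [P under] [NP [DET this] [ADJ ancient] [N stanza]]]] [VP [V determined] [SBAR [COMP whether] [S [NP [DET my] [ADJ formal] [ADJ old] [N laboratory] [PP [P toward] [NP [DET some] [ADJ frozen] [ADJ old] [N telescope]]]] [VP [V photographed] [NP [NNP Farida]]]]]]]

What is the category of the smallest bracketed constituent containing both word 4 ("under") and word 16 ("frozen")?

S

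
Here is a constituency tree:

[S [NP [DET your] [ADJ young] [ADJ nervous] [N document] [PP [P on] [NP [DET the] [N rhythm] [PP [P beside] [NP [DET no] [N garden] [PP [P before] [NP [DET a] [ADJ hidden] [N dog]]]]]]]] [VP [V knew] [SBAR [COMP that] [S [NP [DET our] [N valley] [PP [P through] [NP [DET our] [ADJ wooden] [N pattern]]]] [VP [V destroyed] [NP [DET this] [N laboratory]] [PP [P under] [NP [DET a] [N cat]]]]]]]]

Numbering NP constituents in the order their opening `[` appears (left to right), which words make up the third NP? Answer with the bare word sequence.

Opening `[NP` markers occur at word positions 1, 6, 9, 12, 17, 20, 24, 27; the third of these opens the constituent [NP no garden before a hidden dog].

no garden before a hidden dog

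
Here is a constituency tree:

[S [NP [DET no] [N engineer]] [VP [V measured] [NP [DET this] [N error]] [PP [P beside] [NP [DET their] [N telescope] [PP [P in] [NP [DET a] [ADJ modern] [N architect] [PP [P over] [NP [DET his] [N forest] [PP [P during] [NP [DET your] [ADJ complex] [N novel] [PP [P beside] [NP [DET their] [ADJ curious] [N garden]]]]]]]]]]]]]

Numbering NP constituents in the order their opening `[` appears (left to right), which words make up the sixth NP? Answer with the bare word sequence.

your complex novel beside their curious garden

The NP opening brackets appear, in order, over: "no engineer"; "this error"; "their telescope in a modern architect over his forest during your complex novel beside their curious garden"; "a modern architect over his forest during your complex novel beside their curious garden"; "his forest during your complex novel beside their curious garden"; "your complex novel beside their curious garden"; "their curious garden". The sixth one spans "your complex novel beside their curious garden".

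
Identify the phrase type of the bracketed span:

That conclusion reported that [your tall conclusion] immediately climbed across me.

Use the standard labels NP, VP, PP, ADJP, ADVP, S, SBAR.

NP

"conclusion" is the head of the bracketed span, so the span is a noun phrase: NP.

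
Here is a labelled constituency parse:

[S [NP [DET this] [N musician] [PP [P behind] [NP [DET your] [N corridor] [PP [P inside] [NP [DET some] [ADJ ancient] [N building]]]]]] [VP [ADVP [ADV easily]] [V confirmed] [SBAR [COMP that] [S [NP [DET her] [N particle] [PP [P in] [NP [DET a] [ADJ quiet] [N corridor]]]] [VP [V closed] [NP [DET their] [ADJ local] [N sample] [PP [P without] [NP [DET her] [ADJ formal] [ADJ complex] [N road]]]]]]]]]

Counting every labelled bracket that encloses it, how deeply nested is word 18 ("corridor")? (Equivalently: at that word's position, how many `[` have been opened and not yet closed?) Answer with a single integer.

8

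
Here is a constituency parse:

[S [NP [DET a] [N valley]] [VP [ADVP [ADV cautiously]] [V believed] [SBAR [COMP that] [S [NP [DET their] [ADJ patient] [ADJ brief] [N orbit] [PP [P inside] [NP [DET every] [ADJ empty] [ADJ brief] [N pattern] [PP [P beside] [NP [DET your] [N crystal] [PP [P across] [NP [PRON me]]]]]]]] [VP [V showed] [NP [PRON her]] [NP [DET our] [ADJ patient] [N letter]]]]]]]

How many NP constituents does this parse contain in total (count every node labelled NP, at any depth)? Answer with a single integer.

Scanning left to right, an opening `[NP` appears at word positions 1, 6, 11, 16, 19, 21, 22 — 7 in total.

7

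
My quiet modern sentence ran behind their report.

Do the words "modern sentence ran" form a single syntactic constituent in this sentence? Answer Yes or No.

No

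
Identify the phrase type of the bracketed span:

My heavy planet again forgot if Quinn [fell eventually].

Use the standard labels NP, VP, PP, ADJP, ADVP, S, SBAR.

"fell" is the head of the bracketed span, so the span is a verb phrase: VP.

VP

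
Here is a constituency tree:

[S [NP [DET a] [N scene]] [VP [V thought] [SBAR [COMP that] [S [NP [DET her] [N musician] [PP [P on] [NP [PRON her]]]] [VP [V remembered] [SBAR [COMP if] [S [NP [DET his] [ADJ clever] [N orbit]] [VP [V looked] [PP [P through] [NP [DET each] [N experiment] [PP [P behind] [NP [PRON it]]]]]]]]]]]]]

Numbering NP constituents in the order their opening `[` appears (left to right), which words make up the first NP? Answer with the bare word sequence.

Opening `[NP` markers occur at word positions 1, 5, 8, 11, 16, 19; the first of these opens the constituent [NP a scene].

a scene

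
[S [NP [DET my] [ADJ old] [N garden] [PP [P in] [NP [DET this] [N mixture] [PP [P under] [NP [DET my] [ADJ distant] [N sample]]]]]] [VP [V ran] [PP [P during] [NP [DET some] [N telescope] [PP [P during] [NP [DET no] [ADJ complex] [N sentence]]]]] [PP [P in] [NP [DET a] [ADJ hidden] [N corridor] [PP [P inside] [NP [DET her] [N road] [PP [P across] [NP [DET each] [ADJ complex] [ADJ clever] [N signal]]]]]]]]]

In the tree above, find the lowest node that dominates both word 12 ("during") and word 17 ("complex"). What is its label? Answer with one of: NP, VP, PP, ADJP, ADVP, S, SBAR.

PP

The smallest bracket enclosing both words is [PP during some telescope during no complex sentence], so the label is PP.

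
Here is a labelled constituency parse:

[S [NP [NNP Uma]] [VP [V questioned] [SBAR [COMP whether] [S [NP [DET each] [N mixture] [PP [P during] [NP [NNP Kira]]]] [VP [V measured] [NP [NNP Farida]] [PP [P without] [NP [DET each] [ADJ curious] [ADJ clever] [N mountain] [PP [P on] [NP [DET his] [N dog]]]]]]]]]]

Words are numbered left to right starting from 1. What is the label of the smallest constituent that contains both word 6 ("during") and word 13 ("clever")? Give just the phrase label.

S

Word 6 lies under S → VP → SBAR → S → NP → PP → P; word 13 lies under S → VP → SBAR → S → VP → PP → NP → ADJ. The lowest shared node is the S.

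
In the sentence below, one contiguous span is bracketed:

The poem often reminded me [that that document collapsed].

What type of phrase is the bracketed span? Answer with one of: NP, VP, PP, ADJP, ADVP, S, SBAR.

The bracketed span "that that document collapsed" is headed by "that", making it a subordinate clause (SBAR).

SBAR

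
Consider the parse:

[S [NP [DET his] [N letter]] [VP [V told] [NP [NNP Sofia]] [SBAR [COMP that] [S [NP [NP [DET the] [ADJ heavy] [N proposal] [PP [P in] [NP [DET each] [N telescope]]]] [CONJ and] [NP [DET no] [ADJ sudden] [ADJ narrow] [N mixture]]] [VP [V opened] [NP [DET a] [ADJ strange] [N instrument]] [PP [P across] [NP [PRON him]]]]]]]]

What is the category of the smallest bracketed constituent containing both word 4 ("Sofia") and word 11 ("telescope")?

VP

The smallest bracket enclosing both words is [VP told Sofia that the heavy proposal in each telescope and no sudden narrow mixture opened a strange instrument across him], so the label is VP.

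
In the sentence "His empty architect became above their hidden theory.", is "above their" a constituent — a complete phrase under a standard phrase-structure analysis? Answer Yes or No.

No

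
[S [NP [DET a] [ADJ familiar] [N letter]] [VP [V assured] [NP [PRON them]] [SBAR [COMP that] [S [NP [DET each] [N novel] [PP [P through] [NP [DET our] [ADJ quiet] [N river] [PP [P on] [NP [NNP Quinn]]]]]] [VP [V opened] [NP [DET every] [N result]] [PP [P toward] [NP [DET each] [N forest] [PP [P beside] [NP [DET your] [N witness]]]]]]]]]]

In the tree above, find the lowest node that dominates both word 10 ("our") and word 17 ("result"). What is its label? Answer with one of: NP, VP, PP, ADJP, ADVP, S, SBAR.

Word 10 lies under S → VP → SBAR → S → NP → PP → NP → DET; word 17 lies under S → VP → SBAR → S → VP → NP → N. The lowest shared node is the S.

S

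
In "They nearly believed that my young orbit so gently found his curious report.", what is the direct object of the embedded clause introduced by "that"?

his curious report

"found" heads the VP of the embedded clause introduced by "that", and "his curious report" is its direct object.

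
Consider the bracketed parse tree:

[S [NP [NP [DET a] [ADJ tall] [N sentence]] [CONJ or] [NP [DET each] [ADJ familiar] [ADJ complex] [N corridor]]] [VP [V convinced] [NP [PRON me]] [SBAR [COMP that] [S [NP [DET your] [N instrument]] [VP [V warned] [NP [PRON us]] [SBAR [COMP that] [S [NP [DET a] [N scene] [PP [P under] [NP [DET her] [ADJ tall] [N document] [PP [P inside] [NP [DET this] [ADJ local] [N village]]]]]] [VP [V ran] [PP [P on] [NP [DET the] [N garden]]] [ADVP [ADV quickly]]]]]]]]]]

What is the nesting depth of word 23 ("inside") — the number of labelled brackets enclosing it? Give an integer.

12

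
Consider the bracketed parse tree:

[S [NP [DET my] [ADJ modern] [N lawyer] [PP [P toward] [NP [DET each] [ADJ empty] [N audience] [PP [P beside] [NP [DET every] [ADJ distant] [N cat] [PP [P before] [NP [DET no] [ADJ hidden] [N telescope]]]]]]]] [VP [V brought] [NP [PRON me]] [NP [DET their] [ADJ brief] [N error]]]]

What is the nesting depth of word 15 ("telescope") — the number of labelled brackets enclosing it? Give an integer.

9

Path from the root down to the word: S → NP → PP → NP → PP → NP → PP → NP → N. That is 9 enclosing brackets.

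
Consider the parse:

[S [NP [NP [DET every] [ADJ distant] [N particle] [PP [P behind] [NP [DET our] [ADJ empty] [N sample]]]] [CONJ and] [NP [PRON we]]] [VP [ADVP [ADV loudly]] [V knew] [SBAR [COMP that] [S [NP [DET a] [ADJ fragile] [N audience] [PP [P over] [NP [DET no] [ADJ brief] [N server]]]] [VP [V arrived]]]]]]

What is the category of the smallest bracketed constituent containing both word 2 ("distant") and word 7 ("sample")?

NP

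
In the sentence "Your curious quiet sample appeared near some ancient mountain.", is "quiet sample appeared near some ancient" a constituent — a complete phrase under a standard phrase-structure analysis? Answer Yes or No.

The sequence begins inside the noun phrase "your curious quiet sample" and ends inside the verb phrase "appeared near some ancient mountain"; it crosses a phrase boundary, so no single node in the tree spans exactly those words.

No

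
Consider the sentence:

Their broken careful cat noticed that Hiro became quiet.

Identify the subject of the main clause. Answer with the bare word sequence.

their broken careful cat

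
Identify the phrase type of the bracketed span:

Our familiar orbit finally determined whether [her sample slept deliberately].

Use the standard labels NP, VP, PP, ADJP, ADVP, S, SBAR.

S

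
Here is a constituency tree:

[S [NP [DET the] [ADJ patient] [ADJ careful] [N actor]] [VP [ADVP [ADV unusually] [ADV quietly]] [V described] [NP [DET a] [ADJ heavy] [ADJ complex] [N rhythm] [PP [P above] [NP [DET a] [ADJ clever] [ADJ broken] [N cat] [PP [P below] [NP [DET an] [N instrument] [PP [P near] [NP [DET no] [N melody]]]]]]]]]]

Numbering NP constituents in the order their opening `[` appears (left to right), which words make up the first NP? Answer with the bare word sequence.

the patient careful actor

The NP opening brackets appear, in order, over: "the patient careful actor"; "a heavy complex rhythm above a clever broken cat below an instrument near no melody"; "a clever broken cat below an instrument near no melody"; "an instrument near no melody"; "no melody". The first one spans "the patient careful actor".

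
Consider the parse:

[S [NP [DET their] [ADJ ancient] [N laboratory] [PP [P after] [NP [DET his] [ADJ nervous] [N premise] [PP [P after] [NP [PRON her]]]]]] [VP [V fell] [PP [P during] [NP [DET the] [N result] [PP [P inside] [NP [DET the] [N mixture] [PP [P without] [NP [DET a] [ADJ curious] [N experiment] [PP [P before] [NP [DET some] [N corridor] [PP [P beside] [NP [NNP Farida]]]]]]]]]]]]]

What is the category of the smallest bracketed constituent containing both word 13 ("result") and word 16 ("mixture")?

Word 13 lies under S → VP → PP → NP → N; word 16 lies under S → VP → PP → NP → PP → NP → N. The lowest shared node is the NP.

NP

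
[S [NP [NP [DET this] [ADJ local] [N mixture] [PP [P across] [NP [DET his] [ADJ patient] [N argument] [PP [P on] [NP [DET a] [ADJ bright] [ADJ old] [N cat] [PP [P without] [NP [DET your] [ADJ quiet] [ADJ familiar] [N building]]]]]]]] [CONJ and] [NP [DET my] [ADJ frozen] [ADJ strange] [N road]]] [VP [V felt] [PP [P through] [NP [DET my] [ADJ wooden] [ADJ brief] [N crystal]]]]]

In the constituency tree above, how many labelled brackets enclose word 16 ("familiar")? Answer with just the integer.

10

Counting open brackets not yet closed at "familiar": [S [NP [NP [PP [NP [PP [NP [PP [NP [ADJ = 10.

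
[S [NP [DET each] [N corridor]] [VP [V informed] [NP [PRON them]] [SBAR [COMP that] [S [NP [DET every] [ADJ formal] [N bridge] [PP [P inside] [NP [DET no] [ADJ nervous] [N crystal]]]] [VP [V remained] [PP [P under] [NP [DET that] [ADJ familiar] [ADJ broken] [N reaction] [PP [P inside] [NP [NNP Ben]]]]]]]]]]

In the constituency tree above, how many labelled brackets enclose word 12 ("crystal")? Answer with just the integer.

The word sits inside N, which is inside NP, inside PP, inside NP, inside S, inside SBAR, inside VP, inside S — 8 brackets in all.

8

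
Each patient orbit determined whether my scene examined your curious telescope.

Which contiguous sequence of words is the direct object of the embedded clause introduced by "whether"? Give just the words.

your curious telescope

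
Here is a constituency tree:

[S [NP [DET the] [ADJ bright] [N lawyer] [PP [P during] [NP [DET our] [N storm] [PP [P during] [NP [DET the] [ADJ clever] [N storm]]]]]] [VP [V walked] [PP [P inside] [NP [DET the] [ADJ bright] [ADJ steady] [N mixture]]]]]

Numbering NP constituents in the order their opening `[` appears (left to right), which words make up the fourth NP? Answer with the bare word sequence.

the bright steady mixture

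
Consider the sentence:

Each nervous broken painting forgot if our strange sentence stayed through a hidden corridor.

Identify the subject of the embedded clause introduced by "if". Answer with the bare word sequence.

our strange sentence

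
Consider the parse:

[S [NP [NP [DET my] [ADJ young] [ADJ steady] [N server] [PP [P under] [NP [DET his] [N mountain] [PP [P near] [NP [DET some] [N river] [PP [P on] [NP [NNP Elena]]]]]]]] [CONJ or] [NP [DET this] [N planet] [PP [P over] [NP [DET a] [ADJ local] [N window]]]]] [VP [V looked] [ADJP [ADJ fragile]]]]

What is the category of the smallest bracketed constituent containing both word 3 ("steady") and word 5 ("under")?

NP

Both words fall inside [NP my young steady server under his mountain near some river on Elena] (words 1–12), and no smaller constituent contains them both. Label: NP.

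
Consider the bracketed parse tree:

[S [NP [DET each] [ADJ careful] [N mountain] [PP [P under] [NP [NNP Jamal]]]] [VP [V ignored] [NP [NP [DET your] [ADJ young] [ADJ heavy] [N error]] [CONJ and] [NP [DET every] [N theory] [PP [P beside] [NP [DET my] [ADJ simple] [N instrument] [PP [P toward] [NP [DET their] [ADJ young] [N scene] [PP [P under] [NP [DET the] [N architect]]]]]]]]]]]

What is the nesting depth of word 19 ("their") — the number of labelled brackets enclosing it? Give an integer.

9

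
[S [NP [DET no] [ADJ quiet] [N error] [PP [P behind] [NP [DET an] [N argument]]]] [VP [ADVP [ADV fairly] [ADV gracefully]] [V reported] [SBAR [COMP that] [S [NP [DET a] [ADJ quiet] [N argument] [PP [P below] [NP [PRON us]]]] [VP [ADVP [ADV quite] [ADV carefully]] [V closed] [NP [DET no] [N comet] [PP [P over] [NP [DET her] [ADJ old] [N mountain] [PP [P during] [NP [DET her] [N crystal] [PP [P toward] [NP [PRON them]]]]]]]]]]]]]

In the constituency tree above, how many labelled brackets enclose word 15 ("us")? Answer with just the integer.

The word sits inside PRON, which is inside NP, inside PP, inside NP, inside S, inside SBAR, inside VP, inside S — 8 brackets in all.

8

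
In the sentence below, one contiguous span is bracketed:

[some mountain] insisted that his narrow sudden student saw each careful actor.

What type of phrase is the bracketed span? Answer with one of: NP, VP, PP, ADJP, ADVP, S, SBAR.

NP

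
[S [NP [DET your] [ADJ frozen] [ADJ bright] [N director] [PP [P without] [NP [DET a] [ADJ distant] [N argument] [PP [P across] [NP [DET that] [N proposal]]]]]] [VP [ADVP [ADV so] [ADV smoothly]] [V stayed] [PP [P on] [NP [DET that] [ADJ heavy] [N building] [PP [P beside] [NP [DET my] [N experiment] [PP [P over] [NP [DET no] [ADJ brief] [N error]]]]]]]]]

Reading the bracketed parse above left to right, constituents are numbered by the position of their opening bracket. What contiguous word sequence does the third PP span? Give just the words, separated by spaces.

The PP opening brackets appear, in order, over: "without a distant argument across that proposal"; "across that proposal"; "on that heavy building beside my experiment over no brief error"; "beside my experiment over no brief error"; "over no brief error". The third one spans "on that heavy building beside my experiment over no brief error".

on that heavy building beside my experiment over no brief error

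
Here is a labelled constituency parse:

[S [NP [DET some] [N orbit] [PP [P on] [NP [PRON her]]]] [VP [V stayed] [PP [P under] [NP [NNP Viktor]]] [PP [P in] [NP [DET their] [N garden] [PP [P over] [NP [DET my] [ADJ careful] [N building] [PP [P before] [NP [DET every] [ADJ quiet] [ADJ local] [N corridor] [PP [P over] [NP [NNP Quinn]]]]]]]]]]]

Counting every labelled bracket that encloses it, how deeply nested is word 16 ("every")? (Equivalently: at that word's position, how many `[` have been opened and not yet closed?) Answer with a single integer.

9

The word sits inside DET, which is inside NP, inside PP, inside NP, inside PP, inside NP, inside PP, inside VP, inside S — 9 brackets in all.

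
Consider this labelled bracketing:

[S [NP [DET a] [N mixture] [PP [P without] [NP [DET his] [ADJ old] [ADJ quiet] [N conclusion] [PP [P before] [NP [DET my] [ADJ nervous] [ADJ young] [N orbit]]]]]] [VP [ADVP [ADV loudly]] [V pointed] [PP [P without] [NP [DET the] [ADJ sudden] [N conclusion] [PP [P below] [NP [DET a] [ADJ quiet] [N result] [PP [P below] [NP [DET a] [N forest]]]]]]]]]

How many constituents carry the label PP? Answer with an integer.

5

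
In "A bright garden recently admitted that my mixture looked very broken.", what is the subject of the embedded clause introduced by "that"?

my mixture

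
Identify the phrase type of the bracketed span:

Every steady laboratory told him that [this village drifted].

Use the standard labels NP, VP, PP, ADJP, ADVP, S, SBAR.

S

The span is built around the head "drifted" — a clause (S).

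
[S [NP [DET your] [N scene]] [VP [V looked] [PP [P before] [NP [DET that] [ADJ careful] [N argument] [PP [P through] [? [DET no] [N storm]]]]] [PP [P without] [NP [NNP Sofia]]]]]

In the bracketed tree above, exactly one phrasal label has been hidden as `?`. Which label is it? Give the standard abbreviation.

Looking at what the `?` directly dominates — DET 'no', N 'storm' — this is a noun phrase (NP).

NP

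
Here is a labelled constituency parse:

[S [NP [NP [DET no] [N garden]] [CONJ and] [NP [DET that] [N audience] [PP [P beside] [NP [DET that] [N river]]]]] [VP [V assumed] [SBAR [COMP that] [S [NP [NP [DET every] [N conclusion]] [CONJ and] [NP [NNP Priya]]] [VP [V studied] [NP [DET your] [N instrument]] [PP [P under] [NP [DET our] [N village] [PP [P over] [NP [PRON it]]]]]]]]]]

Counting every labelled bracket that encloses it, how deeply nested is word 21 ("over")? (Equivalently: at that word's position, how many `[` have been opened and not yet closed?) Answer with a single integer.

Counting open brackets not yet closed at "over": [S [VP [SBAR [S [VP [PP [NP [PP [P = 9.

9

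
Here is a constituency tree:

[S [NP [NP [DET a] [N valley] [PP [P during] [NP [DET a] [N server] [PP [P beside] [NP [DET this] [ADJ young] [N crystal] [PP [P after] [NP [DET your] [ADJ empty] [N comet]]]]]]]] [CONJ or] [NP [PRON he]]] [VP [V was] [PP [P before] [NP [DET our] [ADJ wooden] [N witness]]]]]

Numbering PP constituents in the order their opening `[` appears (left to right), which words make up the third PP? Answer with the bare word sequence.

after your empty comet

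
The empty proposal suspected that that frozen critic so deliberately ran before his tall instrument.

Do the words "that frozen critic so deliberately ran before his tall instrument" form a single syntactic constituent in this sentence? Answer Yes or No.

Yes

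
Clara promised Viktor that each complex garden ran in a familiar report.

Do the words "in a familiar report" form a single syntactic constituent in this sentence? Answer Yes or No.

Yes

"in a familiar report" is exactly the prepositional phrase [PP in a familiar report], a complete constituent.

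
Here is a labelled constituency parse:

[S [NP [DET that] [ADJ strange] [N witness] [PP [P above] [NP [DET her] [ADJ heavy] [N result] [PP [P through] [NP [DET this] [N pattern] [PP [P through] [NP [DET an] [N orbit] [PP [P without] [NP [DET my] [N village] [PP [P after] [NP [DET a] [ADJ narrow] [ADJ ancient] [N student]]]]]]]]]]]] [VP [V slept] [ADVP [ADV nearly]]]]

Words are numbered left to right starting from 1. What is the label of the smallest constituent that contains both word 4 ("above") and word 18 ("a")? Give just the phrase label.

PP

The smallest bracket enclosing both words is [PP above her heavy result through this pattern through an orbit without my village after a narrow ancient student], so the label is PP.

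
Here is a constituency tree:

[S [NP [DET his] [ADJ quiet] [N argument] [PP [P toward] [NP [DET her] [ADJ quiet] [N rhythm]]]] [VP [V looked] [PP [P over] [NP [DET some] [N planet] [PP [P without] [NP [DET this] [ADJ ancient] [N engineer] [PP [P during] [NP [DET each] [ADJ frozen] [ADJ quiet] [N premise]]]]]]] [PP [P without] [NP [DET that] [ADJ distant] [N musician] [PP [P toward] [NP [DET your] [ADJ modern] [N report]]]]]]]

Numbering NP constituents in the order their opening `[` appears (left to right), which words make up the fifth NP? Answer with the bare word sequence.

each frozen quiet premise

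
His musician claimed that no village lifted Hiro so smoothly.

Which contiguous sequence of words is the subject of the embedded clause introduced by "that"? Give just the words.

no village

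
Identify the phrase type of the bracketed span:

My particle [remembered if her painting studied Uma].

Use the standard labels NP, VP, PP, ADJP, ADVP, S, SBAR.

The bracketed span "remembered if her painting studied Uma" is headed by "remembered", making it a verb phrase (VP).

VP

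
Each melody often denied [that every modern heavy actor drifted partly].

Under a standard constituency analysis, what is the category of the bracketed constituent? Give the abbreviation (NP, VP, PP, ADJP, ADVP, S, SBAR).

"that" is the head of the bracketed span, so the span is a subordinate clause: SBAR.

SBAR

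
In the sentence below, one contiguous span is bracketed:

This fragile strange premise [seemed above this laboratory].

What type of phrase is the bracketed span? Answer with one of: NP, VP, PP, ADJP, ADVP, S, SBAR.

VP

The bracketed span "seemed above this laboratory" is headed by "seemed", making it a verb phrase (VP).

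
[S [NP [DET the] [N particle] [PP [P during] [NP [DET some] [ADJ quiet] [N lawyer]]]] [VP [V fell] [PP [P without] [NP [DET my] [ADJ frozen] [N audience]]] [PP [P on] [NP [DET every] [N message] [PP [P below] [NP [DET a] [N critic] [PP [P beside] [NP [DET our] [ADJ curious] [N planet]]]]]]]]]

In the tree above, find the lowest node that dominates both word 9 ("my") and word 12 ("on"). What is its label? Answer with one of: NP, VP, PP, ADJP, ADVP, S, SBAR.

Both words fall inside [VP fell without my frozen audience on every message below a critic beside our curious planet] (words 7–21), and no smaller constituent contains them both. Label: VP.

VP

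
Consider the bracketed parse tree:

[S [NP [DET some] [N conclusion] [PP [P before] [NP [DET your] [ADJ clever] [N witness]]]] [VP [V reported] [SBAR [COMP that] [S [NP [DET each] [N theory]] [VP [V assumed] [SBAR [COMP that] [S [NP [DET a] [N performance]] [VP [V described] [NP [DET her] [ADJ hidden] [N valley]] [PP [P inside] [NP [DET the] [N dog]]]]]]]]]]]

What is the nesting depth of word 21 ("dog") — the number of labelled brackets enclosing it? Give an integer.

11

Counting open brackets not yet closed at "dog": [S [VP [SBAR [S [VP [SBAR [S [VP [PP [NP [N = 11.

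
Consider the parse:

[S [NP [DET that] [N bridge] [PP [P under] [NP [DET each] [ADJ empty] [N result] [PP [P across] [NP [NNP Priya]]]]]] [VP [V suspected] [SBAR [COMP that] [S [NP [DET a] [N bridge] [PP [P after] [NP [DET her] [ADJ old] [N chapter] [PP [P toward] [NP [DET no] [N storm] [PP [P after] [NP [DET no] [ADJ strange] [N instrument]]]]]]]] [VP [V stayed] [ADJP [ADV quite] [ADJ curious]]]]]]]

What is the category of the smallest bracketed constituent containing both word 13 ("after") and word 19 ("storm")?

The smallest bracket enclosing both words is [PP after her old chapter toward no storm after no strange instrument], so the label is PP.

PP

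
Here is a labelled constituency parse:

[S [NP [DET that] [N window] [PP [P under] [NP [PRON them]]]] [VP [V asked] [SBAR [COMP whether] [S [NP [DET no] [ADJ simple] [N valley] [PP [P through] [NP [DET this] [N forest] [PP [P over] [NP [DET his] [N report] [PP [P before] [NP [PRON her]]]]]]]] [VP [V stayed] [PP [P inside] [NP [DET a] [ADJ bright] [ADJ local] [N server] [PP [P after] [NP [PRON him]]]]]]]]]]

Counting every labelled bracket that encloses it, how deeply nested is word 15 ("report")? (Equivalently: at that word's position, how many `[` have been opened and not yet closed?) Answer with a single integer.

10

The word sits inside N, which is inside NP, inside PP, inside NP, inside PP, inside NP, inside S, inside SBAR, inside VP, inside S — 10 brackets in all.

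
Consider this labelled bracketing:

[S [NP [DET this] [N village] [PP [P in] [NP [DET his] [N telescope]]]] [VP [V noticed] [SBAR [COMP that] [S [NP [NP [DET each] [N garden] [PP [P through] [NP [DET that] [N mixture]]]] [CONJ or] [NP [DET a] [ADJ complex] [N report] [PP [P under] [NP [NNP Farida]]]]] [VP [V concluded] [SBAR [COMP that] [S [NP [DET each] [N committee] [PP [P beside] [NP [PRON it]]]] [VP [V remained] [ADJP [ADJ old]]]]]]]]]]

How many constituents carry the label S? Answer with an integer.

3

Scanning left to right, an opening `[S` appears at word positions 1, 8, 21 — 3 in total.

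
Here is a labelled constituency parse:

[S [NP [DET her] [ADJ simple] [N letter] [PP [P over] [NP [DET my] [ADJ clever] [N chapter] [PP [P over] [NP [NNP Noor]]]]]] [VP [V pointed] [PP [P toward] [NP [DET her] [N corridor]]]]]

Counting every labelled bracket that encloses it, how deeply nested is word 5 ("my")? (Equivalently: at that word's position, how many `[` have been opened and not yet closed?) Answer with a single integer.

5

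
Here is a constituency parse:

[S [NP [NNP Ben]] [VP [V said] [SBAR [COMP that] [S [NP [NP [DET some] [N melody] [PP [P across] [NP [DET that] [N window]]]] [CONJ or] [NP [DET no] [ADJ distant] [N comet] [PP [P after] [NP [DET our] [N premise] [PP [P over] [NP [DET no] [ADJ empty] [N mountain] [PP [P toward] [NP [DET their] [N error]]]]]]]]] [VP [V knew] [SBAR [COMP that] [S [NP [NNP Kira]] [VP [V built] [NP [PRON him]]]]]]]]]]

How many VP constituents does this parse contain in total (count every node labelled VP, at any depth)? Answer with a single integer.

3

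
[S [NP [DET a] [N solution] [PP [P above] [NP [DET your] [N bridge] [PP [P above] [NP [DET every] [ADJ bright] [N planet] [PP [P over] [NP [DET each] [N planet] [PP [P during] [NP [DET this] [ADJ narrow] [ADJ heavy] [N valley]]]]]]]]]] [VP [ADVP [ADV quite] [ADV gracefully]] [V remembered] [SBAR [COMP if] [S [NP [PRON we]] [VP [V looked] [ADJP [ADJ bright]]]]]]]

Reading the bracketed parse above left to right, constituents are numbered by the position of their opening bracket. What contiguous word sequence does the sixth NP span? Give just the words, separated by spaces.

we

Opening `[NP` markers occur at word positions 1, 4, 7, 11, 14, 22; the sixth of these opens the constituent [NP we].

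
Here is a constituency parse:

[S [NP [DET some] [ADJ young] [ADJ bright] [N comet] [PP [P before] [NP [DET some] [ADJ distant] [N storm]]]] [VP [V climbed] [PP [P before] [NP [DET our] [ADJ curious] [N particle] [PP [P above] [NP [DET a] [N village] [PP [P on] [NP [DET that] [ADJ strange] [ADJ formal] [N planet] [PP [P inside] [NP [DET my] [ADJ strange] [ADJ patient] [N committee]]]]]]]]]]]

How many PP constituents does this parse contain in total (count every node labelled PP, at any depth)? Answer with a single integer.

Listing each PP by its span: [PP before some distant storm]; [PP before our curious particle above a village on that strange formal planet inside my strange patient committee]; [PP above a village on that strange formal planet inside my strange patient committee]; [PP on that strange formal planet inside my strange patient committee]; [PP inside my strange patient committee] — that makes 5.

5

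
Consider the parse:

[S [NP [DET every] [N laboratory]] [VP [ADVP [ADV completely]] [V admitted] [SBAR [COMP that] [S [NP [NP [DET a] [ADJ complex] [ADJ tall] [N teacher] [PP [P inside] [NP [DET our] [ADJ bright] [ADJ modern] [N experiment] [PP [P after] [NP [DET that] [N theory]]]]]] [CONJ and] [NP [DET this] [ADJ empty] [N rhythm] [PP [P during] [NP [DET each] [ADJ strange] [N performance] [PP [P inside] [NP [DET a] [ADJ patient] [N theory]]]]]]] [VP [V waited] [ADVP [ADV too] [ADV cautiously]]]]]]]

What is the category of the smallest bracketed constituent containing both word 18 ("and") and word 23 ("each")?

Word 18 lies under S → VP → SBAR → S → NP → CONJ; word 23 lies under S → VP → SBAR → S → NP → NP → PP → NP → DET. The lowest shared node is the NP.

NP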